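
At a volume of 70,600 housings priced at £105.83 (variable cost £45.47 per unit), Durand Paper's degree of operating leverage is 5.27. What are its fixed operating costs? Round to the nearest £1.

At 70,600 units, contribution = 70,600 × £60.36 = £4,261,416.00.
DOL = contribution / EBIT, so EBIT = £4,261,416.00 / 5.27 = £808,617.84.
And FC = contribution − EBIT = £4,261,416.00 − £808,617.84 = £3,452,798.

£3,452,798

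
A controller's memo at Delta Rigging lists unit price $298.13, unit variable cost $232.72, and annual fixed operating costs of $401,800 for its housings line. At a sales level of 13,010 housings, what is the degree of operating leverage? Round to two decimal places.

1.89

Contribution at this volume is 13,010 × $65.41 = $850,984.10.
EBIT = $850,984.10 − $401,800 = $449,184.10.
Degree of operating leverage = $850,984.10 / $449,184.10 = 1.8945.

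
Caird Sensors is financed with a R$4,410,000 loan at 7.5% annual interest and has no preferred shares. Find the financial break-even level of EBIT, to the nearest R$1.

Annual interest = 7.5% × R$4,410,000 = R$330,750.00.
Without preferred stock the financial break-even is simply EBIT = interest = R$330,750.00.

R$330,750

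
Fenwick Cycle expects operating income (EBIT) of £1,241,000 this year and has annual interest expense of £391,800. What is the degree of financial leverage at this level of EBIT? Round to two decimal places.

1.46

Annual interest charges come to £391,800.00.
DFL = EBIT ÷ (EBIT − I) = £1,241,000 ÷ (£1,241,000 − £391,800.00) = £1,241,000 ÷ £849,200.00 = 1.4614.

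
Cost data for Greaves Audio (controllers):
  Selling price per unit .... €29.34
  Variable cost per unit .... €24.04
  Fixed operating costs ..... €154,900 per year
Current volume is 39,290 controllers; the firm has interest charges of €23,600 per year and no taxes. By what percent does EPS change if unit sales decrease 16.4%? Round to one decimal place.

At 39,290 units, contribution = 39,290 × €5.30 = €208,237.00.
Operating income = contribution − fixed costs = €208,237.00 − €154,900 = €53,337.00.
After interest of €23,600.00, pre-tax earnings = €29,737.00.
Degree of combined leverage = contribution ÷ (EBIT − I) = €208,237.00 ÷ €29,737.00 = 7.0026.
%ΔEPS = DCL × %ΔSales = 7.0026 × -16.4% = -114.8%.

-114.8%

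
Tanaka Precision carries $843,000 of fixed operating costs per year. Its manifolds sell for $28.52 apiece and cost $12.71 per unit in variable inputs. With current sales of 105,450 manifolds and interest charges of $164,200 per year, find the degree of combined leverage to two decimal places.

Contribution at this volume is 105,450 × $15.81 = $1,667,164.50.
Operating income = contribution − fixed costs = $1,667,164.50 − $843,000 = $824,164.50. Interest = $164,200.00, so EBIT − I = $659,964.50.
Degree of total leverage = total CM / (EBIT − interest) = $1,667,164.50 / $659,964.50 = 2.5261.

2.53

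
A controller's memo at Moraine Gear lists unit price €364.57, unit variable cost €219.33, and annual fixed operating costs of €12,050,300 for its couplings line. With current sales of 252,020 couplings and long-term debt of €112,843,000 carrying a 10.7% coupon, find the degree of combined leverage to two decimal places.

2.93

Contribution at this volume is 252,020 × €145.24 = €36,603,384.80.
Operating income = contribution − fixed costs = €36,603,384.80 − €12,050,300 = €24,553,084.80. Interest = €12,074,201.00.
DOL = €36,603,384.80 ÷ €24,553,084.80 = 1.4908; DFL = €24,553,084.80 ÷ €12,478,883.80 = 1.9676.
Combined leverage = 1.4908 × 1.9676 = 2.9333.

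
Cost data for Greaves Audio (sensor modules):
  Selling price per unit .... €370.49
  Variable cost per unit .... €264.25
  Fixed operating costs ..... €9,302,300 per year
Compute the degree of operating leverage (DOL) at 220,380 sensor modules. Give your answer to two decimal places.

1.66

Contribution at this volume is 220,380 × €106.24 = €23,413,171.20.
EBIT = €23,413,171.20 − €9,302,300 = €14,110,871.20.
DOL = contribution ÷ EBIT = €23,413,171.20 ÷ €14,110,871.20 = 1.6592.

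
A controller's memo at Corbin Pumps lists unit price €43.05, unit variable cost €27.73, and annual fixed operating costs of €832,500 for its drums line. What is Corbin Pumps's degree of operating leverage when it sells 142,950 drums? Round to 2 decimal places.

1.61

Contribution at this volume is 142,950 × €15.32 = €2,189,994.00.
EBIT = €2,189,994.00 − €832,500 = €1,357,494.00.
So DOL = total CM / EBIT = €2,189,994.00 / €1,357,494.00 = 1.6133.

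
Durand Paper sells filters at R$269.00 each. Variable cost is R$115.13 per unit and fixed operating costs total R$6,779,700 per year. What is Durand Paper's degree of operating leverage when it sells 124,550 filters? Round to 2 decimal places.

1.55

At 124,550 units, contribution = 124,550 × R$153.87 = R$19,164,508.50.
Subtracting fixed costs: EBIT = R$19,164,508.50 − R$6,779,700 = R$12,384,808.50.
DOL = contribution ÷ EBIT = R$19,164,508.50 ÷ R$12,384,808.50 = 1.5474.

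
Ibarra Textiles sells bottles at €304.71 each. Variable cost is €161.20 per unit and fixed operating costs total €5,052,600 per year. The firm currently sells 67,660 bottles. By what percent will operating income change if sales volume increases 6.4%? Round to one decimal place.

Contribution at this volume is 67,660 × €143.51 = €9,709,886.60.
Subtracting fixed costs: EBIT = €9,709,886.60 − €5,052,600 = €4,657,286.60.
Degree of operating leverage = €9,709,886.60 / €4,657,286.60 = 2.0849.
So EBIT moves 2.0849 × (+6.4%) = +13.3%.

+13.3%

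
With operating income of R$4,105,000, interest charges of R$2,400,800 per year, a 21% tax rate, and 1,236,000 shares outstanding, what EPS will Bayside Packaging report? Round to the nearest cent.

Interest = R$2,400,800.00, so EBT = R$4,105,000 − R$2,400,800.00 = R$1,704,200.00.
After tax at 21%: net income = R$1,704,200.00 × 0.79 = R$1,346,318.00.
EPS = R$1,346,318.00 ÷ 1,236,000 = R$1.09.

R$1.09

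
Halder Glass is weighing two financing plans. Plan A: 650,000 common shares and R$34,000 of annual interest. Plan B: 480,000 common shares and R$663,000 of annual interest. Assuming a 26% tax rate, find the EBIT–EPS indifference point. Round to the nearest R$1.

Set EPS_A = EPS_B: (EBIT − R$34,000)(1 − 0.26) ÷ 650,000 = (EBIT − R$663,000)(1 − 0.26) ÷ 480,000.
Cancelling (1 − t) and cross-multiplying: 480,000·(EBIT − 34,000) = 650,000·(EBIT − 663,000).
Solving, EBIT = (663,000·650,000 − 34,000·480,000) / (650,000 − 480,000) = 414,630,000,000 / 170,000 = 2,439,000.00.

R$2,439,000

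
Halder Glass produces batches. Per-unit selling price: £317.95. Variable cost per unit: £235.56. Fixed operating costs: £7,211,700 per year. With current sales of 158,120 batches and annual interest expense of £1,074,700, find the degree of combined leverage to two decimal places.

2.75

Contribution at this volume is 158,120 × £82.39 = £13,027,506.80.
Subtracting fixed costs: EBIT = £13,027,506.80 − £7,211,700 = £5,815,806.80. Interest = £1,074,700.00, so EBIT − I = £4,741,106.80.
DCL = contribution ÷ (EBIT − I) = £13,027,506.80 ÷ £4,741,106.80 = 2.7478.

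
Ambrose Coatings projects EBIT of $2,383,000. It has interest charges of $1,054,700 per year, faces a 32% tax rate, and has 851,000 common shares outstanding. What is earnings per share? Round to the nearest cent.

Pre-tax income = $2,383,000 − $1,054,700.00 = $1,328,300.00.
After tax at 32%: net income = $1,328,300.00 × 0.68 = $903,244.00.
EPS = $903,244.00 ÷ 851,000 = $1.06.

$1.06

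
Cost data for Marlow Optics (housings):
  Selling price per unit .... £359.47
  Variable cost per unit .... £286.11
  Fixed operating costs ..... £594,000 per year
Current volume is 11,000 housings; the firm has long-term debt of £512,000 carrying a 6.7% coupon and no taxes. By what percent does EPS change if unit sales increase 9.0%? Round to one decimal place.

+40.7%

Contribution at this volume is 11,000 × £73.36 = £806,960.00.
EBIT = £806,960.00 − £594,000 = £212,960.00.
Interest = £34,304.00, so EBIT − I = £178,656.00.
Degree of combined leverage = contribution ÷ (EBIT − I) = £806,960.00 ÷ £178,656.00 = 4.5168.
EPS therefore changes by 4.5168 × (+9.0%) = +40.7%.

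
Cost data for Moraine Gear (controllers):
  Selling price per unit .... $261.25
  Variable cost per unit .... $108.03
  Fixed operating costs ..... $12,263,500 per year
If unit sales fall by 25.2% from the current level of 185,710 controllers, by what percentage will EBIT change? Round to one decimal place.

-44.3%

At 185,710 units, contribution = 185,710 × $153.22 = $28,454,486.20.
EBIT = $28,454,486.20 − $12,263,500 = $16,190,986.20.
So DOL = total CM / EBIT = $28,454,486.20 / $16,190,986.20 = 1.7574.
Operating income changes by 1.7574 × -25.2% = -44.3%.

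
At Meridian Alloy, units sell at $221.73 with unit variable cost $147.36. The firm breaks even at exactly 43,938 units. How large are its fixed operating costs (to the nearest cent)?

$3,267,669.06

Contribution margin per unit = $221.73 − $147.36 = $74.37.
Fixed costs = break-even units × CM = 43,938 × $74.37 = $3,267,669.06.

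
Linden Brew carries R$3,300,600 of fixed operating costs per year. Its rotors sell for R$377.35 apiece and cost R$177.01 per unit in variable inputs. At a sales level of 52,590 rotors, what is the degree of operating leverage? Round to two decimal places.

Contribution at this volume is 52,590 × R$200.34 = R$10,535,880.60.
EBIT = R$10,535,880.60 − R$3,300,600 = R$7,235,280.60.
DOL = contribution ÷ EBIT = R$10,535,880.60 ÷ R$7,235,280.60 = 1.4562.

1.46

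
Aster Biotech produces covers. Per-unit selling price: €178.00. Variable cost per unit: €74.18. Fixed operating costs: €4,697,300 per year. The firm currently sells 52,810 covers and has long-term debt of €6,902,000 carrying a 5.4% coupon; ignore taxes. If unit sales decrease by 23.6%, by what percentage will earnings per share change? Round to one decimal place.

-313.5%

Contribution at this volume is 52,810 × €103.82 = €5,482,734.20.
Subtracting fixed costs: EBIT = €5,482,734.20 − €4,697,300 = €785,434.20.
After interest of €372,708.00, pre-tax earnings = €412,726.20.
Degree of combined leverage = contribution ÷ (EBIT − I) = €5,482,734.20 ÷ €412,726.20 = 13.2842.
%ΔEPS = DCL × %ΔSales = 13.2842 × -23.6% = -313.5%.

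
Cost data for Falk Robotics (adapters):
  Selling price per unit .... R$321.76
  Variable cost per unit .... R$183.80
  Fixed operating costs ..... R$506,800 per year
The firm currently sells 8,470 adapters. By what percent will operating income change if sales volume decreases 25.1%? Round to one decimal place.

Total contribution margin = 8,470 × R$137.96 = R$1,168,521.20.
EBIT = R$1,168,521.20 − R$506,800 = R$661,721.20.
So DOL = total CM / EBIT = R$1,168,521.20 / R$661,721.20 = 1.7659.
Operating income changes by 1.7659 × -25.1% = -44.3%.

-44.3%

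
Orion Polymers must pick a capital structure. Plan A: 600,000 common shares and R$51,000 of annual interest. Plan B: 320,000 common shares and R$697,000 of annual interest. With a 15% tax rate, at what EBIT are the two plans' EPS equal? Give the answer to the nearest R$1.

R$1,435,286

At indifference, (EBIT − 51,000)(1 − t)/600,000 = (EBIT − 697,000)(1 − t)/320,000.
The (1 − t) factor cancels: (EBIT − 51,000) × 320,000 = (EBIT − 697,000) × 600,000.
EBIT × (600,000 − 320,000) = 697,000 × 600,000 − 51,000 × 320,000 = 401,880,000,000, so EBIT = 401,880,000,000 ÷ 280,000 = 1,435,285.71.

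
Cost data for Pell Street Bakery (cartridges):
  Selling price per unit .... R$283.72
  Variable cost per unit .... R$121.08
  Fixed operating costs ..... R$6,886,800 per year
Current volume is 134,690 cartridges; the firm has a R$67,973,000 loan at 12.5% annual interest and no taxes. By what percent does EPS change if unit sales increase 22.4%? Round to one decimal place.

+75.2%

At 134,690 units, contribution = 134,690 × R$162.64 = R$21,905,981.60.
Subtracting fixed costs: EBIT = R$21,905,981.60 − R$6,886,800 = R$15,019,181.60.
After interest of R$8,496,625.00, pre-tax earnings = R$6,522,556.60.
DCL = total CM / (EBIT − I) = R$21,905,981.60 / R$6,522,556.60 = 3.3585.
EPS therefore changes by 3.3585 × (+22.4%) = +75.2%.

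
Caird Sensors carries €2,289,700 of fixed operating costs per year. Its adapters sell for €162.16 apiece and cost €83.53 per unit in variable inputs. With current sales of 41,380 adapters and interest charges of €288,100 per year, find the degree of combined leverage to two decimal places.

4.81

At 41,380 units, contribution = 41,380 × €78.63 = €3,253,709.40.
Subtracting fixed costs: EBIT = €3,253,709.40 − €2,289,700 = €964,009.40. Interest = €288,100.00.
DOL = €3,253,709.40 ÷ €964,009.40 = 3.3752; DFL = €964,009.40 ÷ €675,909.40 = 1.4262.
DCL = DOL × DFL = 3.3752 × 1.4262 = 4.8137.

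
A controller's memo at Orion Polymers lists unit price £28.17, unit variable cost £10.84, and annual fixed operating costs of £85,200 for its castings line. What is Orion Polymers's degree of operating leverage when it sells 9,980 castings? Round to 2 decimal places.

1.97

Total contribution margin = 9,980 × £17.33 = £172,953.40.
Operating income = contribution − fixed costs = £172,953.40 − £85,200 = £87,753.40.
Degree of operating leverage = £172,953.40 / £87,753.40 = 1.9709.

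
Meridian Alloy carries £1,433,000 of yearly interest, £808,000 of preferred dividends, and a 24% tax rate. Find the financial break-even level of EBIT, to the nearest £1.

£2,496,158

Grossing the preferred dividend up to pre-tax terms: £808,000 / (1 − 0.24) = £1,063,157.89.
EPS = 0 when EBIT covers interest plus the pre-tax preferred burden: £1,433,000 + £1,063,157.89 = £2,496,157.89.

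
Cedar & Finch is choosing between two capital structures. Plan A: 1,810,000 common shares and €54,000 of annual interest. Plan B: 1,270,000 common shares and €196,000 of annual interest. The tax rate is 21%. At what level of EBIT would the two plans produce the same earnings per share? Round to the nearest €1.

€529,963

Set EPS_A = EPS_B: (EBIT − €54,000)(1 − 0.21) ÷ 1,810,000 = (EBIT − €196,000)(1 − 0.21) ÷ 1,270,000.
Cancelling (1 − t) and cross-multiplying: 1,270,000·(EBIT − 54,000) = 1,810,000·(EBIT − 196,000).
EBIT × (1,810,000 − 1,270,000) = 196,000 × 1,810,000 − 54,000 × 1,270,000 = 286,180,000,000, so EBIT = 286,180,000,000 ÷ 540,000 = 529,962.96.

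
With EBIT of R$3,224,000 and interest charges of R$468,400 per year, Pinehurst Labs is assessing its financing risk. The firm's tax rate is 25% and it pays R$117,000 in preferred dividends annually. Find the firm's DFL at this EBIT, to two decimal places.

Interest = R$468,400.00.
Pre-tax preferred-dividend burden = R$117,000 ÷ (1 − 0.25) = R$156,000.00.
DFL = EBIT ÷ [EBIT − I − D_p/(1−t)] = R$3,224,000 ÷ [R$3,224,000 − R$468,400.00 − R$156,000.00] = R$3,224,000 ÷ R$2,599,600.00 = 1.2402.

1.24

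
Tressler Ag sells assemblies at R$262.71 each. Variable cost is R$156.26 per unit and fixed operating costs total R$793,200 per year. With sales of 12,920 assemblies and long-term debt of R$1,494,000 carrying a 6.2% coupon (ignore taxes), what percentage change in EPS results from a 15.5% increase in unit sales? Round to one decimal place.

At 12,920 units, contribution = 12,920 × R$106.45 = R$1,375,334.00.
Operating income = contribution − fixed costs = R$1,375,334.00 − R$793,200 = R$582,134.00.
After interest of R$92,628.00, pre-tax earnings = R$489,506.00.
DCL = total CM / (EBIT − I) = R$1,375,334.00 / R$489,506.00 = 2.8096.
EPS therefore changes by 2.8096 × (+15.5%) = +43.5%.

+43.5%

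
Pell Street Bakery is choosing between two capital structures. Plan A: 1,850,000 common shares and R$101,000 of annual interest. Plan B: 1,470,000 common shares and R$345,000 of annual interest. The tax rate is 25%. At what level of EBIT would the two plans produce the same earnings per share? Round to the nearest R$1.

R$1,288,895

Set EPS_A = EPS_B: (EBIT − R$101,000)(1 − 0.25) ÷ 1,850,000 = (EBIT − R$345,000)(1 − 0.25) ÷ 1,470,000.
Cancelling (1 − t) and cross-multiplying: 1,470,000·(EBIT − 101,000) = 1,850,000·(EBIT − 345,000).
EBIT × (1,850,000 − 1,470,000) = 345,000 × 1,850,000 − 101,000 × 1,470,000 = 489,780,000,000, so EBIT = 489,780,000,000 ÷ 380,000 = 1,288,894.74.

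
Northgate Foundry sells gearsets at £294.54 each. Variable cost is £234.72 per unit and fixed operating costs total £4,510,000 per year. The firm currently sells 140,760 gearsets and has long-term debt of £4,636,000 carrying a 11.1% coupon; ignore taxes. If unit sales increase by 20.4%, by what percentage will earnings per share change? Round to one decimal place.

+50.6%

Total contribution margin = 140,760 × £59.82 = £8,420,263.20.
Operating income = contribution − fixed costs = £8,420,263.20 − £4,510,000 = £3,910,263.20.
Interest = £514,596.00, so EBIT − I = £3,395,667.20.
DCL = total CM / (EBIT − I) = £8,420,263.20 / £3,395,667.20 = 2.4797.
EPS therefore changes by 2.4797 × (+20.4%) = +50.6%.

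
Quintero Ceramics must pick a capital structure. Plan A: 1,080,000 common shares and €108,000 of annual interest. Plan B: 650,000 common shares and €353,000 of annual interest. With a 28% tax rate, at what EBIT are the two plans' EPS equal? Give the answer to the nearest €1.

Set EPS_A = EPS_B: (EBIT − €108,000)(1 − 0.28) ÷ 1,080,000 = (EBIT − €353,000)(1 − 0.28) ÷ 650,000.
Cancelling (1 − t) and cross-multiplying: 650,000·(EBIT − 108,000) = 1,080,000·(EBIT − 353,000).
Solving, EBIT = (353,000·1,080,000 − 108,000·650,000) / (1,080,000 − 650,000) = 311,040,000,000 / 430,000 = 723,348.84.

€723,349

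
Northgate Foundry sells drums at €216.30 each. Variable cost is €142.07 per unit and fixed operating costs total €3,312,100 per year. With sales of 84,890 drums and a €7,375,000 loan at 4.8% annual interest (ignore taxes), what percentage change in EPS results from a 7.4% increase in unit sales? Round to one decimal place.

+17.7%

At 84,890 units, contribution = 84,890 × €74.23 = €6,301,384.70.
Operating income = contribution − fixed costs = €6,301,384.70 − €3,312,100 = €2,989,284.70.
Interest = €354,000.00, so EBIT − I = €2,635,284.70.
DCL = total CM / (EBIT − I) = €6,301,384.70 / €2,635,284.70 = 2.3912.
EPS therefore changes by 2.3912 × (+7.4%) = +17.7%.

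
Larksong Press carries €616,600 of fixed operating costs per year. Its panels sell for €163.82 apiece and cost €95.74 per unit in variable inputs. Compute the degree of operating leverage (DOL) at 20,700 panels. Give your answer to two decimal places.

Total contribution margin = 20,700 × €68.08 = €1,409,256.00.
EBIT = €1,409,256.00 − €616,600 = €792,656.00.
Degree of operating leverage = €1,409,256.00 / €792,656.00 = 1.7779.

1.78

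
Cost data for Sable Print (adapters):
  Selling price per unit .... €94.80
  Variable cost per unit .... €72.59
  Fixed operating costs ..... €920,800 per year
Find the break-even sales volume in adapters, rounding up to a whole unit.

41,459 adapters

Each unit contributes €94.80 − €72.59 = €22.21.
Units to break even: €920,800 ÷ €22.21 = 41,458.80, rounded up to 41,459.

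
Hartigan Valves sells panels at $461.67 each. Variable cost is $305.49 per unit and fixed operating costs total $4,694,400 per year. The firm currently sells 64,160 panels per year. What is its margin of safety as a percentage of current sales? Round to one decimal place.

Contribution margin per unit = $461.67 − $305.49 = $156.18. Break-even units = $4,694,400 ÷ $156.18 = 30,057.63; break-even revenue = 30,057.63 × $461.67 = $13,876,704.11.
Actual sales revenue = 64,160 × $461.67 = $29,620,747.20.
Margin of safety = ($29,620,747.20 − $13,876,704.11) ÷ $29,620,747.20 = 53.2%.

53.2%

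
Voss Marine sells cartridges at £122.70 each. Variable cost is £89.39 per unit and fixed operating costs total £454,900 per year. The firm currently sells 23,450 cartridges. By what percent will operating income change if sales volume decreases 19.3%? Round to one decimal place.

-46.2%

Contribution at this volume is 23,450 × £33.31 = £781,119.50.
EBIT = £781,119.50 − £454,900 = £326,219.50.
Degree of operating leverage = £781,119.50 / £326,219.50 = 2.3945.
Operating income changes by 2.3945 × -19.3% = -46.2%.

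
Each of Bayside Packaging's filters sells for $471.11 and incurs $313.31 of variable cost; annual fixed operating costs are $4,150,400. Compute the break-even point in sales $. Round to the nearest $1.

$12,390,969

Contribution margin per unit = $471.11 − $313.31 = $157.80, a CM ratio of $157.80 ÷ $471.11 = 0.3350.
Break-even revenue = fixed costs × price ÷ CM = $4,150,400 × $471.11 ÷ $157.80 = $12,390,969.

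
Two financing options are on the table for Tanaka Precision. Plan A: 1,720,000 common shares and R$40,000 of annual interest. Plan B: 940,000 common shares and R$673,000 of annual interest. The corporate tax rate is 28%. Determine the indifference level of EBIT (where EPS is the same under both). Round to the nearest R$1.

R$1,435,846

At indifference, (EBIT − 40,000)(1 − t)/1,720,000 = (EBIT − 673,000)(1 − t)/940,000.
Cancelling (1 − t) and cross-multiplying: 940,000·(EBIT − 40,000) = 1,720,000·(EBIT − 673,000).
EBIT × (1,720,000 − 940,000) = 673,000 × 1,720,000 − 40,000 × 940,000 = 1,119,960,000,000, so EBIT = 1,119,960,000,000 ÷ 780,000 = 1,435,846.15.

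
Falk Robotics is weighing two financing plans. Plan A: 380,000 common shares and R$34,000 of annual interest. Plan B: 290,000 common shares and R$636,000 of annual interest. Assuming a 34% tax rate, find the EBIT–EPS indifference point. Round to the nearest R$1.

Set EPS_A = EPS_B: (EBIT − R$34,000)(1 − 0.34) ÷ 380,000 = (EBIT − R$636,000)(1 − 0.34) ÷ 290,000.
Cancelling (1 − t) and cross-multiplying: 290,000·(EBIT − 34,000) = 380,000·(EBIT − 636,000).
Solving, EBIT = (636,000·380,000 − 34,000·290,000) / (380,000 − 290,000) = 231,820,000,000 / 90,000 = 2,575,777.78.

R$2,575,778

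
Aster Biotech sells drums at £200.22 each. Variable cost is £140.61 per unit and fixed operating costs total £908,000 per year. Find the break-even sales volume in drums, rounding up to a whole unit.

Each unit contributes £200.22 − £140.61 = £59.61.
Units to break even: £908,000 ÷ £59.61 = 15,232.34, rounded up to 15,233.

15,233 drums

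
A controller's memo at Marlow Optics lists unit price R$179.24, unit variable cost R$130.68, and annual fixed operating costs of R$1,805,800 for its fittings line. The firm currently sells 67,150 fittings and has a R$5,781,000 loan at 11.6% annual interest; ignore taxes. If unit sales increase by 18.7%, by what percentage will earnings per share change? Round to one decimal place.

Total contribution margin = 67,150 × R$48.56 = R$3,260,804.00.
EBIT = R$3,260,804.00 − R$1,805,800 = R$1,455,004.00.
Interest = R$670,596.00, so EBIT − I = R$784,408.00.
DCL = total CM / (EBIT − I) = R$3,260,804.00 / R$784,408.00 = 4.1570.
%ΔEPS = DCL × %ΔSales = 4.1570 × +18.7% = +77.7%.

+77.7%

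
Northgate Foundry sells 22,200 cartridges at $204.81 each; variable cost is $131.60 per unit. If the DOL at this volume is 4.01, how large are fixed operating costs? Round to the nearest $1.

Contribution at this volume is 22,200 × $73.21 = $1,625,262.00.
Since DOL = CM ÷ EBIT, EBIT = $1,625,262.00 ÷ 4.01 = $405,302.24.
And FC = contribution − EBIT = $1,625,262.00 − $405,302.24 = $1,219,960.

$1,219,960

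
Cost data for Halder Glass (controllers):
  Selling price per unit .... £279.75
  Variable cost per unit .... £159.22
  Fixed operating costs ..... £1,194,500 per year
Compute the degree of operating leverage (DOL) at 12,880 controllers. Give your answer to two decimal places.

4.34

Total contribution margin = 12,880 × £120.53 = £1,552,426.40.
Subtracting fixed costs: EBIT = £1,552,426.40 − £1,194,500 = £357,926.40.
Degree of operating leverage = £1,552,426.40 / £357,926.40 = 4.3373.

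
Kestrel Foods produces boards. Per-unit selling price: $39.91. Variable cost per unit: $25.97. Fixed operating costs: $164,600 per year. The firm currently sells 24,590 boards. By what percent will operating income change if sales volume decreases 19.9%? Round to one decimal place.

-38.3%

Total contribution margin = 24,590 × $13.94 = $342,784.60.
Operating income = contribution − fixed costs = $342,784.60 − $164,600 = $178,184.60.
So DOL = total CM / EBIT = $342,784.60 / $178,184.60 = 1.9238.
%ΔEBIT = DOL × %ΔSales = 1.9238 × -19.9% = -38.3%.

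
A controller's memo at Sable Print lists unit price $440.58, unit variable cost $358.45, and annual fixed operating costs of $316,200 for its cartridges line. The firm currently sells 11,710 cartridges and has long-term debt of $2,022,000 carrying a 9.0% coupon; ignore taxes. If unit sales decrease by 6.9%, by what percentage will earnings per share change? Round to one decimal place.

-14.3%

Total contribution margin = 11,710 × $82.13 = $961,742.30.
Subtracting fixed costs: EBIT = $961,742.30 − $316,200 = $645,542.30.
After interest of $181,980.00, pre-tax earnings = $463,562.30.
DCL = total CM / (EBIT − I) = $961,742.30 / $463,562.30 = 2.0747.
%ΔEPS = DCL × %ΔSales = 2.0747 × -6.9% = -14.3%.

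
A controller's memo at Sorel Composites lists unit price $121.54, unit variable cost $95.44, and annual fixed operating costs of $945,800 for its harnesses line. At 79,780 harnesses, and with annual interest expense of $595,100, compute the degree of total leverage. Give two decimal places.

3.85

Total contribution margin = 79,780 × $26.10 = $2,082,258.00.
Operating income = contribution − fixed costs = $2,082,258.00 − $945,800 = $1,136,458.00. Interest = $595,100.00.
DOL = $2,082,258.00 ÷ $1,136,458.00 = 1.8322; DFL = $1,136,458.00 ÷ $541,358.00 = 2.0993.
Combined leverage = 1.8322 × 2.0993 = 3.8463.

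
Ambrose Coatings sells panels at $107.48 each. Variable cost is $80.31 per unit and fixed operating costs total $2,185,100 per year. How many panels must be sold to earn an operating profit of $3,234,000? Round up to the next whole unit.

Unit CM = price − variable cost = $107.48 − $80.31 = $27.17.
Required volume = (fixed costs + target profit) ÷ CM = ($2,185,100 + $3,234,000) ÷ $27.17 = 199,451.60, so 199,452 panels.

199,452 panels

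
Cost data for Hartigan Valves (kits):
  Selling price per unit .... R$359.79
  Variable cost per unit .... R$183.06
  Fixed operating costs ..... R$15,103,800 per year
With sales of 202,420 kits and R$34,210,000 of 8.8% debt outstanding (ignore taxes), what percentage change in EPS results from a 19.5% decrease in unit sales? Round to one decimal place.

Total contribution margin = 202,420 × R$176.73 = R$35,773,686.60.
Operating income = contribution − fixed costs = R$35,773,686.60 − R$15,103,800 = R$20,669,886.60.
Interest = R$3,010,480.00, so EBIT − I = R$17,659,406.60.
DCL = total CM / (EBIT − I) = R$35,773,686.60 / R$17,659,406.60 = 2.0258.
EPS therefore changes by 2.0258 × (-19.5%) = -39.5%.

-39.5%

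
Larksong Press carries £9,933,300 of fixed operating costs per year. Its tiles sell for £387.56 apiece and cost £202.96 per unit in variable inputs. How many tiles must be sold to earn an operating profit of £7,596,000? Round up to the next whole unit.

Unit CM = price − variable cost = £387.56 − £202.96 = £184.60.
Need Q such that Q × £184.60 − £9,933,300 = £7,596,000, i.e. Q = £17,529,300 / £184.60 = 94,958.29 → 94,959.

94,959 tiles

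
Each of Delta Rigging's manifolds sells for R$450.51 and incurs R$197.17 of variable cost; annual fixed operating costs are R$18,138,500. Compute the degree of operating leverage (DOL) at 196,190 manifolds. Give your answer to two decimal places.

1.57

At 196,190 units, contribution = 196,190 × R$253.34 = R$49,702,774.60.
Subtracting fixed costs: EBIT = R$49,702,774.60 − R$18,138,500 = R$31,564,274.60.
So DOL = total CM / EBIT = R$49,702,774.60 / R$31,564,274.60 = 1.5747.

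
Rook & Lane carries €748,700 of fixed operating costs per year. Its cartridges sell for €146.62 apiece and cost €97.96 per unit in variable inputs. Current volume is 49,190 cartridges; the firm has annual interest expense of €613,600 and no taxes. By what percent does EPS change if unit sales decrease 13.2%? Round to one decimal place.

-30.6%

Contribution at this volume is 49,190 × €48.66 = €2,393,585.40.
Subtracting fixed costs: EBIT = €2,393,585.40 − €748,700 = €1,644,885.40.
Interest = €613,600.00, so EBIT − I = €1,031,285.40.
DCL = total CM / (EBIT − I) = €2,393,585.40 / €1,031,285.40 = 2.3210.
EPS therefore changes by 2.3210 × (-13.2%) = -30.6%.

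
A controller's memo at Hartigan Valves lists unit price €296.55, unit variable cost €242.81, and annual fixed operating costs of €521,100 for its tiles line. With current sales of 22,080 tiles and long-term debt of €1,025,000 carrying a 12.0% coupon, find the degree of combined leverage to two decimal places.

At 22,080 units, contribution = 22,080 × €53.74 = €1,186,579.20.
Subtracting fixed costs: EBIT = €1,186,579.20 − €521,100 = €665,479.20. Interest = €123,000.00.
DOL = €1,186,579.20 ÷ €665,479.20 = 1.7830; DFL = €665,479.20 ÷ €542,479.20 = 1.2267.
DCL = DOL × DFL = 1.7830 × 1.2267 = 2.1872.

2.19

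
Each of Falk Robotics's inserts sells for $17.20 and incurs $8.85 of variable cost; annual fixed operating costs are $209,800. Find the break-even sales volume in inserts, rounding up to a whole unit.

25,126 inserts

Each unit contributes $17.20 − $8.85 = $8.35.
Break-even volume = fixed costs ÷ CM per unit = $209,800 ÷ $8.35 = 25,125.75, so 25,126 inserts.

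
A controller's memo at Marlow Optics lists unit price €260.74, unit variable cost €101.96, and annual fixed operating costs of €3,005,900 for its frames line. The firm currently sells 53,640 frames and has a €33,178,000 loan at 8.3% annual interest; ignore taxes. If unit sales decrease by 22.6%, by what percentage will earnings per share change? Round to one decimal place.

Total contribution margin = 53,640 × €158.78 = €8,516,959.20.
Subtracting fixed costs: EBIT = €8,516,959.20 − €3,005,900 = €5,511,059.20.
After interest of €2,753,774.00, pre-tax earnings = €2,757,285.20.
Degree of combined leverage = contribution ÷ (EBIT − I) = €8,516,959.20 ÷ €2,757,285.20 = 3.0889.
EPS therefore changes by 3.0889 × (-22.6%) = -69.8%.

-69.8%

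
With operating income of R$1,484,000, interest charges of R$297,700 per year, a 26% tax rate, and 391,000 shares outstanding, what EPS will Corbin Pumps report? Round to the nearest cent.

Pre-tax income = R$1,484,000 − R$297,700.00 = R$1,186,300.00.
After tax at 26%: net income = R$1,186,300.00 × 0.74 = R$877,862.00.
Per share: R$877,862.00 / 391,000 shares = R$2.25.

R$2.25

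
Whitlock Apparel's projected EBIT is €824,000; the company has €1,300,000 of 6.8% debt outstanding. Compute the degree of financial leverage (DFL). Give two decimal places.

1.12

Interest = €88,400.00.
DFL = EBIT ÷ (EBIT − I) = €824,000 ÷ (€824,000 − €88,400.00) = €824,000 ÷ €735,600.00 = 1.1202.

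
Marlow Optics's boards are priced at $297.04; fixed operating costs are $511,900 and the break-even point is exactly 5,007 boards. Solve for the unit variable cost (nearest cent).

$194.80

Contribution per unit must be FC / Q = $511,900 / 5,007 = $102.2369.
Variable cost per unit = $297.04 − $102.2369 = $194.80.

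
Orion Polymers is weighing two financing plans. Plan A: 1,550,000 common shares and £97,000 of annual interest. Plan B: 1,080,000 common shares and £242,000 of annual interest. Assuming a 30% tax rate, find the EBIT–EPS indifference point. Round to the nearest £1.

£575,191

Set EPS_A = EPS_B: (EBIT − £97,000)(1 − 0.30) ÷ 1,550,000 = (EBIT − £242,000)(1 − 0.30) ÷ 1,080,000.
The (1 − t) factor cancels: (EBIT − 97,000) × 1,080,000 = (EBIT − 242,000) × 1,550,000.
EBIT × (1,550,000 − 1,080,000) = 242,000 × 1,550,000 − 97,000 × 1,080,000 = 270,340,000,000, so EBIT = 270,340,000,000 ÷ 470,000 = 575,191.49.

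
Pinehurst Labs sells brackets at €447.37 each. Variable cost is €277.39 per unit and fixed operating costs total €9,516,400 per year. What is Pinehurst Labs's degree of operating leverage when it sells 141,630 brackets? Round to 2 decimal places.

Total contribution margin = 141,630 × €169.98 = €24,074,267.40.
Operating income = contribution − fixed costs = €24,074,267.40 − €9,516,400 = €14,557,867.40.
Degree of operating leverage = €24,074,267.40 / €14,557,867.40 = 1.6537.

1.65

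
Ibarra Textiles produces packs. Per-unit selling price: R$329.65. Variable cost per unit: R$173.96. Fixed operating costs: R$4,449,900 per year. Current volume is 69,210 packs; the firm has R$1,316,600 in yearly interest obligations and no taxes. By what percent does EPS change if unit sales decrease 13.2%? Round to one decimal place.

At 69,210 units, contribution = 69,210 × R$155.69 = R$10,775,304.90.
Operating income = contribution − fixed costs = R$10,775,304.90 − R$4,449,900 = R$6,325,404.90.
Interest = R$1,316,600.00, so EBIT − I = R$5,008,804.90.
Degree of combined leverage = contribution ÷ (EBIT − I) = R$10,775,304.90 ÷ R$5,008,804.90 = 2.1513.
EPS therefore changes by 2.1513 × (-13.2%) = -28.4%.

-28.4%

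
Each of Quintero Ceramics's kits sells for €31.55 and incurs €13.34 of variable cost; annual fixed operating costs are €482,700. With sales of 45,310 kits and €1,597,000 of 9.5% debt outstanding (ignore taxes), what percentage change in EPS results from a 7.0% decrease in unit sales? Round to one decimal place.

At 45,310 units, contribution = 45,310 × €18.21 = €825,095.10.
Subtracting fixed costs: EBIT = €825,095.10 − €482,700 = €342,395.10.
Interest = €151,715.00, so EBIT − I = €190,680.10.
Degree of combined leverage = contribution ÷ (EBIT − I) = €825,095.10 ÷ €190,680.10 = 4.3271.
EPS therefore changes by 4.3271 × (-7.0%) = -30.3%.

-30.3%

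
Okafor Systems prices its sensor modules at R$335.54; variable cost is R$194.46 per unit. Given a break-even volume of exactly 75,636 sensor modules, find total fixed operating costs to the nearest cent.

Unit CM = price − variable cost = R$335.54 − R$194.46 = R$141.08.
Fixed costs = break-even units × CM = 75,636 × R$141.08 = R$10,670,726.88.

R$10,670,726.88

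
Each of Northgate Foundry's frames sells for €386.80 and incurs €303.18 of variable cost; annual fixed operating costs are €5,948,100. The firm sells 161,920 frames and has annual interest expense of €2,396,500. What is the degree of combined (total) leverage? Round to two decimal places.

2.61

Total contribution margin = 161,920 × €83.62 = €13,539,750.40.
Operating income = contribution − fixed costs = €13,539,750.40 − €5,948,100 = €7,591,650.40. Interest = €2,396,500.00, so EBIT − I = €5,195,150.40.
Degree of total leverage = total CM / (EBIT − interest) = €13,539,750.40 / €5,195,150.40 = 2.6062.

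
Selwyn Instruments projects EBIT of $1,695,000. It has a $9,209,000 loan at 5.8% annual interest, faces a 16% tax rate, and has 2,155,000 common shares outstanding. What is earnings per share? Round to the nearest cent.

Pre-tax income = $1,695,000 − $534,122.00 = $1,160,878.00.
Net income = $1,160,878.00 × (1 − 0.16) = $975,137.52.
EPS = $975,137.52 ÷ 2,155,000 = $0.45.

$0.45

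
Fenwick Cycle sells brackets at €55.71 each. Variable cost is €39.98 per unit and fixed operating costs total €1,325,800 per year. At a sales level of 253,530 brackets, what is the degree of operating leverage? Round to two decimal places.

At 253,530 units, contribution = 253,530 × €15.73 = €3,988,026.90.
Operating income = contribution − fixed costs = €3,988,026.90 − €1,325,800 = €2,662,226.90.
So DOL = total CM / EBIT = €3,988,026.90 / €2,662,226.90 = 1.4980.

1.50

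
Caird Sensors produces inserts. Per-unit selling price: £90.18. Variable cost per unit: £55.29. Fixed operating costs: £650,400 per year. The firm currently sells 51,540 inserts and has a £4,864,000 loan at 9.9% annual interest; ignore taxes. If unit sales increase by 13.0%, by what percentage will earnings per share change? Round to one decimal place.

+35.1%

At 51,540 units, contribution = 51,540 × £34.89 = £1,798,230.60.
Subtracting fixed costs: EBIT = £1,798,230.60 − £650,400 = £1,147,830.60.
After interest of £481,536.00, pre-tax earnings = £666,294.60.
DCL = total CM / (EBIT − I) = £1,798,230.60 / £666,294.60 = 2.6989.
%ΔEPS = DCL × %ΔSales = 2.6989 × +13.0% = +35.1%.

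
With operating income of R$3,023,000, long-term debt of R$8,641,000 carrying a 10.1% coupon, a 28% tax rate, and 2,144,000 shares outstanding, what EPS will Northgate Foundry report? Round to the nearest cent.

R$0.72

Pre-tax income = R$3,023,000 − R$872,741.00 = R$2,150,259.00.
Net income = R$2,150,259.00 × (1 − 0.28) = R$1,548,186.48.
Per share: R$1,548,186.48 / 2,144,000 shares = R$0.72.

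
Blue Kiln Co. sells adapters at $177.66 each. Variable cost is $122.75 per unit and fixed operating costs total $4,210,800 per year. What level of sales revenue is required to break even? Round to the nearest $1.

Contribution margin per unit = $177.66 − $122.75 = $54.91, a CM ratio of $54.91 ÷ $177.66 = 0.3091.
Break-even revenue = fixed costs × price ÷ CM = $4,210,800 × $177.66 ÷ $54.91 = $13,623,943.

$13,623,943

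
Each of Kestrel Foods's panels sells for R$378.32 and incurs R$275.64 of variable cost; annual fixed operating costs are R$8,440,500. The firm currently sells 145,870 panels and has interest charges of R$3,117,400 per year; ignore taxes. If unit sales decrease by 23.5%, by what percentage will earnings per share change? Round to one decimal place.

-102.9%

At 145,870 units, contribution = 145,870 × R$102.68 = R$14,977,931.60.
Operating income = contribution − fixed costs = R$14,977,931.60 − R$8,440,500 = R$6,537,431.60.
Interest = R$3,117,400.00, so EBIT − I = R$3,420,031.60.
DCL = total CM / (EBIT − I) = R$14,977,931.60 / R$3,420,031.60 = 4.3795.
%ΔEPS = DCL × %ΔSales = 4.3795 × -23.5% = -102.9%.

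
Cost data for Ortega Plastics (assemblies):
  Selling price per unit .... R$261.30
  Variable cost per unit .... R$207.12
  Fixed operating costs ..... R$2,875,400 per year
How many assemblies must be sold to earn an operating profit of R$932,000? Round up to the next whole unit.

Each unit contributes R$261.30 − R$207.12 = R$54.18.
Need Q such that Q × R$54.18 − R$2,875,400 = R$932,000, i.e. Q = R$3,807,400 / R$54.18 = 70,273.16 → 70,274.

70,274 assemblies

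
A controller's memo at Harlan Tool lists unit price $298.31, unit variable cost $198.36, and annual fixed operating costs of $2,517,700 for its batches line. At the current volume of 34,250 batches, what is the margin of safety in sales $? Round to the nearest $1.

Unit CM = price − variable cost = $298.31 − $198.36 = $99.95. Break-even units = $2,517,700 ÷ $99.95 = 25,189.59; break-even revenue = 25,189.59 × $298.31 = $7,514,308.02.
Actual sales revenue = 34,250 × $298.31 = $10,217,117.50.
Margin of safety = $10,217,117.50 − $7,514,308.02 = $2,702,809.

$2,702,809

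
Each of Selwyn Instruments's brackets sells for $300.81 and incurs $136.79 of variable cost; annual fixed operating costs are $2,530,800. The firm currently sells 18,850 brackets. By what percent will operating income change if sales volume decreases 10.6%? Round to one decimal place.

-58.4%

At 18,850 units, contribution = 18,850 × $164.02 = $3,091,777.00.
Subtracting fixed costs: EBIT = $3,091,777.00 − $2,530,800 = $560,977.00.
Degree of operating leverage = $3,091,777.00 / $560,977.00 = 5.5114.
Operating income changes by 5.5114 × -10.6% = -58.4%.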